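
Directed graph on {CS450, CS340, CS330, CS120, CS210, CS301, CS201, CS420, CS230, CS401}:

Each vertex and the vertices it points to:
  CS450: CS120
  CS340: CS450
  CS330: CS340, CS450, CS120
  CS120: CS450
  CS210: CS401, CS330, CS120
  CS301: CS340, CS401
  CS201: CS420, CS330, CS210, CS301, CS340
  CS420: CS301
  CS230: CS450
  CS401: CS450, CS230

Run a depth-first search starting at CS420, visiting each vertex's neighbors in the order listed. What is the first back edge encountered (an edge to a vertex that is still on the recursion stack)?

CS120->CS450

DFS from CS420 (visiting each vertex's neighbors in the order listed); mark gray on enter, black on exit:
CS420 gray
  CS301 gray
    CS340 gray
      CS450 gray
        CS120 gray
          CS120→CS450: CS450 is gray → back edge
First back edge: CS120 → CS450.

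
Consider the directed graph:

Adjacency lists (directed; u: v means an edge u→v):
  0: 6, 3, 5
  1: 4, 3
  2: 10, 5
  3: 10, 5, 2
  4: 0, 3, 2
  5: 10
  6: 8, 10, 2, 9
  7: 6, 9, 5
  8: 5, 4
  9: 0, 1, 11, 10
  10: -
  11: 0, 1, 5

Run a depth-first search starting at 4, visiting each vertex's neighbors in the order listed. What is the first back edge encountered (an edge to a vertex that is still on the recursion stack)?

8->4

DFS from 4 (visiting each vertex's neighbors in the order listed); mark gray on enter, black on exit:
4 gray
  0 gray
    6 gray
      8 gray
        5 gray
          10 gray
          10 black
        5 black
        8→4: 4 is gray → back edge
First back edge: 8 → 4.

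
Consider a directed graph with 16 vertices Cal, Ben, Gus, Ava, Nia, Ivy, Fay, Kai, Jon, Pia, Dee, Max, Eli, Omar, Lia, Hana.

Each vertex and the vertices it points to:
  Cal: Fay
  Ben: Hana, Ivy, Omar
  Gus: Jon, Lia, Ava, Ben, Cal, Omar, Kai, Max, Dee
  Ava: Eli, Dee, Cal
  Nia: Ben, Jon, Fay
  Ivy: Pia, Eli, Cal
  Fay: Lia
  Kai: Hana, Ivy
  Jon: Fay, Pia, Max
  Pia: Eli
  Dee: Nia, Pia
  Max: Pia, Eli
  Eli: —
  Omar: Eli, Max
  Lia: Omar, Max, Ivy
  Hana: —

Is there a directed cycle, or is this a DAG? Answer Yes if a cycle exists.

Yes

DFS with white/gray/black marking, starting from Cal:
Cal gray
  Fay gray
    Lia gray
      Omar gray
        Eli gray
        Eli black
        Max gray
          Pia gray
            Pia→Eli: Eli black — skip
          Pia black
          Max→Eli: Eli black — skip
        Max black
      Omar black
      Lia→Max: Max black — skip
      Ivy gray
        Ivy→Pia: Pia black — skip
        Ivy→Eli: Eli black — skip
        Ivy→Cal: Cal is gray → back edge
Back edge found, so a cycle exists: Cal → Fay → Lia → Ivy → Cal.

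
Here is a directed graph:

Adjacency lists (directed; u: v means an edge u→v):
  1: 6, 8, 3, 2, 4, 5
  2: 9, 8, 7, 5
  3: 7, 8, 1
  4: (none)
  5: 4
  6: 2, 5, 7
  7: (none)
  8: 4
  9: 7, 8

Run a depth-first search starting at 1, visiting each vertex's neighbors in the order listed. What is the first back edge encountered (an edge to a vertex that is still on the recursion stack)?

3->1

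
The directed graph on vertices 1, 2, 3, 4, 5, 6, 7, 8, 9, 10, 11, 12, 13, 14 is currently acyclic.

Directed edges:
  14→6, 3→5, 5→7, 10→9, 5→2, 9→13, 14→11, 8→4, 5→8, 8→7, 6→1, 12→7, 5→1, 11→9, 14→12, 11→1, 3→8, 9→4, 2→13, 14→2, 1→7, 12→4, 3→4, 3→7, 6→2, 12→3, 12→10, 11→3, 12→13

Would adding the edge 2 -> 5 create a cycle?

Adding 2→5 creates a cycle iff 5 can already reach 2.
Path from 5: 5 → 2.
So 5 → … → 2 → 5 is a cycle.

Yes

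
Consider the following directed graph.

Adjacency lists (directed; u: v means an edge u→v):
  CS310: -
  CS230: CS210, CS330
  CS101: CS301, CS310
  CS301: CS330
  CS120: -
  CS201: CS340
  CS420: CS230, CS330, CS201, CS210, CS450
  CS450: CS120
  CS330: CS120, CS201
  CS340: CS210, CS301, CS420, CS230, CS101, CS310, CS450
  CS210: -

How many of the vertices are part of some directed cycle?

7

A vertex is on a directed cycle iff it belongs to a strongly connected component of size ≥ 2 (or has a self-loop).
The vertices on cycles are {CS101, CS201, CS230, CS301, CS330, CS340, CS420} — 7 in total.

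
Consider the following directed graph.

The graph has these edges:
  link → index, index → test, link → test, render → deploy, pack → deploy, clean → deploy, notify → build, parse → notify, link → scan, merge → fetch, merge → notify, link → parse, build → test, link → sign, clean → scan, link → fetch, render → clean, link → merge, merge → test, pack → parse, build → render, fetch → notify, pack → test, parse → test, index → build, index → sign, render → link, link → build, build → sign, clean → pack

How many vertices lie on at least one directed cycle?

A vertex is on a directed cycle iff it belongs to a strongly connected component of size ≥ 2 (or has a self-loop).
The vertices on cycles are {link, pack, build, clean, fetch, index, merge, parse, notify, render} — 10 in total.

10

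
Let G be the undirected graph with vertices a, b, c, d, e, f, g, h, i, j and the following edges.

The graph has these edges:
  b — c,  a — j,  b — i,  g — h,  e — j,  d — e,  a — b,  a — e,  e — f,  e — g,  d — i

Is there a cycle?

Yes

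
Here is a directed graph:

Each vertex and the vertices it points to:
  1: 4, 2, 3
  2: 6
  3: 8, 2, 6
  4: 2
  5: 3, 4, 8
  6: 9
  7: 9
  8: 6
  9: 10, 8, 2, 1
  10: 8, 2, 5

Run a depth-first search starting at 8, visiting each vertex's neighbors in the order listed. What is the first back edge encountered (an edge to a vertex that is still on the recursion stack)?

DFS from 8 (visiting each vertex's neighbors in the order listed); mark gray on enter, black on exit:
8 gray
  6 gray
    9 gray
      10 gray
        10→8: 8 is gray → back edge
First back edge: 10 → 8.

10→8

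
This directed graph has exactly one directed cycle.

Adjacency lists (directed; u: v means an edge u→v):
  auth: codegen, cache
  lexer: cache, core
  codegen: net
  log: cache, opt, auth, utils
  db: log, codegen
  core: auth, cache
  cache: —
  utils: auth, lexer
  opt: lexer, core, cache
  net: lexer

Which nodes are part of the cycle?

DFS with gray/black marking from codegen:
codegen gray
  net gray
    lexer gray
      cache gray
      cache black
      core gray
        auth gray
          auth→codegen: codegen is gray → back edge
Back edge closes the cycle codegen → net → lexer → core → auth → codegen; its vertices are {net, auth, core, lexer, codegen}.

net, auth, core, lexer, codegen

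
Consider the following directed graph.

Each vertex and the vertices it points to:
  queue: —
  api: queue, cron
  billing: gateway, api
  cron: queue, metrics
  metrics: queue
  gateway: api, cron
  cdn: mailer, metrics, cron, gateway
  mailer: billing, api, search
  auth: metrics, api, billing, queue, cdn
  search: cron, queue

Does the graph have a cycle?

No

DFS with white/gray/black marking, starting from auth:
auth gray
  metrics gray
    queue gray
    queue black
  metrics black
  api gray
    api→queue: queue black — skip
    cron gray
      cron→queue: queue black — skip
      cron→metrics: metrics black — skip
    cron black
  api black
  billing gray
    gateway gray
      gateway→api: api black — skip
      gateway→cron: cron black — skip
    gateway black
    billing→api: api black — skip
  billing black
  auth→queue: queue black — skip
  cdn gray
    mailer gray
      mailer→billing: billing black — skip
      mailer→api: api black — skip
      search gray
        search→cron: cron black — skip
        search→queue: queue black — skip
      search black
    mailer black
    cdn→metrics: metrics black — skip
    cdn→cron: cron black — skip
    cdn→gateway: gateway black — skip
  cdn black
auth black
Every edge goes to a white or black vertex — no back edge, so the graph is acyclic.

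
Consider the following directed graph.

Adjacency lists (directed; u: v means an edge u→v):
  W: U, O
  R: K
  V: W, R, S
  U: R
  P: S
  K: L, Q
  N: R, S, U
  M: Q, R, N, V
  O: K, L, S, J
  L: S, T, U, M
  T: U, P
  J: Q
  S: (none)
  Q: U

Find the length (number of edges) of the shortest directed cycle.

For each vertex v, BFS finds the shortest path from v back to v.
The shortest such closed walk is L → M → R → K → L, length 4.

4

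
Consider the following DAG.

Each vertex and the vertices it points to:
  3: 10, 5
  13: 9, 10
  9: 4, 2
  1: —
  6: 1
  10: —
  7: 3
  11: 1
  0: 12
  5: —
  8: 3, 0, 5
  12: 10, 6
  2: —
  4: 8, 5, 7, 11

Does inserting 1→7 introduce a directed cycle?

Adding 1→7 creates a cycle iff 7 can already reach 1.
Explore from 7: no path reaches 1. The graph stays acyclic.

No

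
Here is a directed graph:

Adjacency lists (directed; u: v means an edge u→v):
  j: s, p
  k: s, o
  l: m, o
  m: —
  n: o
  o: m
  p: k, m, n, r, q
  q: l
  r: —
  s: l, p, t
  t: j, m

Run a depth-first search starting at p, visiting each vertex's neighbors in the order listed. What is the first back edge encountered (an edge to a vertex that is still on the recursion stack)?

s->p

DFS from p (visiting each vertex's neighbors in the order listed); mark gray on enter, black on exit:
p gray
  k gray
    s gray
      l gray
        m gray
        m black
        o gray
          o→m: m black — skip
        o black
      l black
      s→p: p is gray → back edge
First back edge: s → p.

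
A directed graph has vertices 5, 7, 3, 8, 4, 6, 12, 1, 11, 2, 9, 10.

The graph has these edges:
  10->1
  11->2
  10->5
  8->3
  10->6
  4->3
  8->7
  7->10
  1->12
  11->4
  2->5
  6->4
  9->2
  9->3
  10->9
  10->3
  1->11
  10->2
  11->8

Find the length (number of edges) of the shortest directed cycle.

5

For each vertex v, BFS finds the shortest path from v back to v.
The shortest such closed walk is 10 → 1 → 11 → 8 → 7 → 10, length 5.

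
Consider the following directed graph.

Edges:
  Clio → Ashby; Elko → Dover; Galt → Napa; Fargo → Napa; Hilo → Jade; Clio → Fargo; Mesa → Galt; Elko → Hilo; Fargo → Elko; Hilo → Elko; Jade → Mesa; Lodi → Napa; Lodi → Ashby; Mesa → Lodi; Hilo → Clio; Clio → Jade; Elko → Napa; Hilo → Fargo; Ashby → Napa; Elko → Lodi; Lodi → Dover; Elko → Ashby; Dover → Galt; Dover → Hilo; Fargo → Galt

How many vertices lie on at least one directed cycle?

8

A vertex is on a directed cycle iff it belongs to a strongly connected component of size ≥ 2 (or has a self-loop).
The vertices on cycles are {Clio, Elko, Hilo, Jade, Lodi, Mesa, Dover, Fargo} — 8 in total.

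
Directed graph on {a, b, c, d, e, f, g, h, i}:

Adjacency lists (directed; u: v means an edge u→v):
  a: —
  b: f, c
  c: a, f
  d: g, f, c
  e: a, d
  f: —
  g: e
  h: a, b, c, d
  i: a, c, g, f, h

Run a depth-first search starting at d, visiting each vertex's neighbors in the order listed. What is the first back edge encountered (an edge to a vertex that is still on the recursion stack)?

DFS from d (visiting each vertex's neighbors in the order listed); mark gray on enter, black on exit:
d gray
  g gray
    e gray
      a gray
      a black
      e→d: d is gray → back edge
First back edge: e → d.

e->d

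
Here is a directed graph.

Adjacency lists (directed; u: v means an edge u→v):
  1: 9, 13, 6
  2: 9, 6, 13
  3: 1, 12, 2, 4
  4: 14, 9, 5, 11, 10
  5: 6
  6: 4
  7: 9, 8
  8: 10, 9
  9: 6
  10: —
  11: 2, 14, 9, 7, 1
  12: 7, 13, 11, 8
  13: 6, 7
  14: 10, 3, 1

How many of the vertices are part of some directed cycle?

13

A vertex is on a directed cycle iff it belongs to a strongly connected component of size ≥ 2 (or has a self-loop).
The vertices on cycles are {1, 2, 3, 4, 5, 6, 7, 8, 9, 11, 12, 13, 14} — 13 in total.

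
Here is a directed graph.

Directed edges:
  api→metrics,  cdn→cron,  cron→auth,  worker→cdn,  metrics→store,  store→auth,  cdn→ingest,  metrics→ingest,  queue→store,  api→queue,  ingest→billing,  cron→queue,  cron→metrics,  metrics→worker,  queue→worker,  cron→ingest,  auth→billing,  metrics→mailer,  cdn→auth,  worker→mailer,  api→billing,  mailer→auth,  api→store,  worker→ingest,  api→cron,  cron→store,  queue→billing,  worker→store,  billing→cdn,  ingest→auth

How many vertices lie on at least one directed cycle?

A vertex is on a directed cycle iff it belongs to a strongly connected component of size ≥ 2 (or has a self-loop).
The vertices on cycles are {cdn, auth, cron, queue, store, ingest, mailer, worker, billing, metrics} — 10 in total.

10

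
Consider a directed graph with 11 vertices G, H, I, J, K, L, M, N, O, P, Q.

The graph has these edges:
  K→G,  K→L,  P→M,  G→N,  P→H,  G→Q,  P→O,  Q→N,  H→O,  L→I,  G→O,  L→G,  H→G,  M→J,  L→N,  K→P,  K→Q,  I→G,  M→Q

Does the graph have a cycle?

DFS with white/gray/black marking, starting from M:
M gray
  Q gray
    N gray
    N black
  Q black
  J gray
  J black
M black
G gray
  G→N: N black — skip
  O gray
  O black
  G→Q: Q black — skip
G black
H gray
  H→G: G black — skip
  H→O: O black — skip
H black
I gray
  I→G: G black — skip
I black
K gray
  K→G: G black — skip
  K→Q: Q black — skip
  L gray
    L→I: I black — skip
    L→N: N black — skip
    L→G: G black — skip
  L black
  P gray
    P→M: M black — skip
    P→H: H black — skip
    P→O: O black — skip
  P black
K black
Every edge goes to a white or black vertex — no back edge, so the graph is acyclic.

No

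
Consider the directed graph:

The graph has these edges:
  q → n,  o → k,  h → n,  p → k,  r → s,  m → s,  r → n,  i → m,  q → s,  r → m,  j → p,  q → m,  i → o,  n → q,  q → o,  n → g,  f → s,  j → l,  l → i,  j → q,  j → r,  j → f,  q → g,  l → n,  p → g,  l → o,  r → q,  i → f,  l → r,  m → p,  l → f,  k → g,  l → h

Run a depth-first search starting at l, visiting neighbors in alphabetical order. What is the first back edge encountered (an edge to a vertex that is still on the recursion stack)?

DFS from l (visiting neighbors in alphabetical order); mark gray on enter, black on exit:
l gray
  f gray
    s gray
    s black
  f black
  h gray
    n gray
      g gray
      g black
      q gray
        q→g: g black — skip
        m gray
          p gray
            p→g: g black — skip
            k gray
              k→g: g black — skip
            k black
          p black
          m→s: s black — skip
        m black
        q→n: n is gray → back edge
First back edge: q → n.

q->n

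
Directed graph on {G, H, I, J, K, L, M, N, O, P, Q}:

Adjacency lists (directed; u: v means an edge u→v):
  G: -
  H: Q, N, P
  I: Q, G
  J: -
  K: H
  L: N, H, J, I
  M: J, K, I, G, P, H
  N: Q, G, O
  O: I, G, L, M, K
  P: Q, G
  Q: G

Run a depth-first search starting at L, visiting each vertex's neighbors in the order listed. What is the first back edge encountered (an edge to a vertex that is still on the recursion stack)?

O->L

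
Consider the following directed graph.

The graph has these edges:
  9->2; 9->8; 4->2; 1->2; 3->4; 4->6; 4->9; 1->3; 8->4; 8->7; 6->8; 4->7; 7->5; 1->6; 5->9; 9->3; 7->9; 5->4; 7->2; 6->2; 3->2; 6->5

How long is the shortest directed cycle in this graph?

For each vertex v, BFS finds the shortest path from v back to v.
The shortest such closed walk is 6 → 8 → 4 → 6, length 3.

3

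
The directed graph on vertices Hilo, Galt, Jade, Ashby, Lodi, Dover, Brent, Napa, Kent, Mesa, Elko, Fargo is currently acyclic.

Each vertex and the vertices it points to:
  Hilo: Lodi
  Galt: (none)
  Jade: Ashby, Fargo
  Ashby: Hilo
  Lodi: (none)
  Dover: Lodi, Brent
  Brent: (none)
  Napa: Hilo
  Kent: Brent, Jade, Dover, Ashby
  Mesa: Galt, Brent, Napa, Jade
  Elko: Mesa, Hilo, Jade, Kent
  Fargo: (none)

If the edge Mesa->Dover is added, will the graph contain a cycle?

Adding Mesa→Dover creates a cycle iff Dover can already reach Mesa.
Explore from Dover: no path reaches Mesa. The graph stays acyclic.

No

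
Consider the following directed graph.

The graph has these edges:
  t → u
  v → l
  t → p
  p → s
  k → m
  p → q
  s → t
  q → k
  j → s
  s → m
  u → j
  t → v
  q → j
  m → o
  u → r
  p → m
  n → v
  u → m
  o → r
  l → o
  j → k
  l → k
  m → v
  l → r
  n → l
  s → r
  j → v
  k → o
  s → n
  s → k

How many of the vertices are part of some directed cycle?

A vertex is on a directed cycle iff it belongs to a strongly connected component of size ≥ 2 (or has a self-loop).
The vertices on cycles are {j, k, l, m, p, q, s, t, u, v} — 10 in total.

10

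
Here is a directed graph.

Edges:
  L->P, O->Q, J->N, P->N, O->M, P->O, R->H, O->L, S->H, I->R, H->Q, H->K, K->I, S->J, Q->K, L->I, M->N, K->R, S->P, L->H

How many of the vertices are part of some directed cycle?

8

A vertex is on a directed cycle iff it belongs to a strongly connected component of size ≥ 2 (or has a self-loop).
The vertices on cycles are {H, I, K, L, O, P, Q, R} — 8 in total.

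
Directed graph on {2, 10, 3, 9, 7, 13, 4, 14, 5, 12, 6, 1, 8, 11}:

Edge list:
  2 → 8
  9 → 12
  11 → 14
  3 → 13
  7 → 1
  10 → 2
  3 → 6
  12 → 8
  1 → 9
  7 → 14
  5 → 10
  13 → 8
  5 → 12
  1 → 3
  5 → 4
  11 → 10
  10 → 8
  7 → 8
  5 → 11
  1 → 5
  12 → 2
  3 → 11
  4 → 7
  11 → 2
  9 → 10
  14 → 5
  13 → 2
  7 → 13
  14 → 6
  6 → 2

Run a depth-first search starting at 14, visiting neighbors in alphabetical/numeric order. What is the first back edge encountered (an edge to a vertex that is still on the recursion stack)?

DFS from 14 (visiting neighbors in alphabetical/numeric order); mark gray on enter, black on exit:
14 gray
  5 gray
    4 gray
      7 gray
        1 gray
          3 gray
            6 gray
              2 gray
                8 gray
                8 black
              2 black
            6 black
            11 gray
              11→2: 2 black — skip
              10 gray
                10→2: 2 black — skip
                10→8: 8 black — skip
              10 black
              11→14: 14 is gray → back edge
First back edge: 11 → 14.

11→14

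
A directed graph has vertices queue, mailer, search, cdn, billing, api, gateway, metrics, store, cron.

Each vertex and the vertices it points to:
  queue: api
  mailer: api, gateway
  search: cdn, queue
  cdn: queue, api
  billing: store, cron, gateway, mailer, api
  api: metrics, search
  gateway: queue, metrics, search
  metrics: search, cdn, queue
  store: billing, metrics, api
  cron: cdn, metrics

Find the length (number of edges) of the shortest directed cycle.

2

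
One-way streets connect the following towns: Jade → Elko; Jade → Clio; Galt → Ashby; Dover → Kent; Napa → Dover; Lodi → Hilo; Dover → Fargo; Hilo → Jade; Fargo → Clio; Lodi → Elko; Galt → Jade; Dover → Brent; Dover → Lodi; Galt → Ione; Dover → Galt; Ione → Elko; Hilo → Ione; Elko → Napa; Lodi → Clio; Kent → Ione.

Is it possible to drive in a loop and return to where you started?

Yes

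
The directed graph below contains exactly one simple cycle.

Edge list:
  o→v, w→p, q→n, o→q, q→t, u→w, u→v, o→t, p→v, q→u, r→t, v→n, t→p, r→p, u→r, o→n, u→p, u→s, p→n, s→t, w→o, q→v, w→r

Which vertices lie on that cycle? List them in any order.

o, q, u, w

DFS with gray/black marking from u:
u gray
  w gray
    r gray
      t gray
        p gray
          n gray
          n black
          v gray
            v→n: n black — skip
          v black
        p black
      t black
      r→p: p black — skip
    r black
    w→p: p black — skip
    o gray
      q gray
        q→n: n black — skip
        q→u: u is gray → back edge
Back edge closes the cycle u → w → o → q → u; its vertices are {o, q, u, w}.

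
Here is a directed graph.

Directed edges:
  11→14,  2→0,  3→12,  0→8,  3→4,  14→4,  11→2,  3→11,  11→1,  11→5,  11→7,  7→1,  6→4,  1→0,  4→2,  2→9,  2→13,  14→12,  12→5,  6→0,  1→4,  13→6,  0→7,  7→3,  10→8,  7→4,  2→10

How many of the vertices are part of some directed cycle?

10

A vertex is on a directed cycle iff it belongs to a strongly connected component of size ≥ 2 (or has a self-loop).
The vertices on cycles are {0, 1, 2, 3, 4, 6, 7, 11, 13, 14} — 10 in total.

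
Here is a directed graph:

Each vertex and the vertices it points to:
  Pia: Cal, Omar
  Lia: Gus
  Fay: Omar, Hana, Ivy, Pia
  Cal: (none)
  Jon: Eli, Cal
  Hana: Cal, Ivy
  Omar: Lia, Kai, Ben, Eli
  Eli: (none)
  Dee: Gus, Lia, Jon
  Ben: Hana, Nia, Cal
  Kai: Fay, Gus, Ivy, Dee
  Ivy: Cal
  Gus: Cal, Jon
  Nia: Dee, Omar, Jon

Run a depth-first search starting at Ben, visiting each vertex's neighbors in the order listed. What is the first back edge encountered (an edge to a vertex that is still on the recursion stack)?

Fay->Omar

DFS from Ben (visiting each vertex's neighbors in the order listed); mark gray on enter, black on exit:
Ben gray
  Hana gray
    Cal gray
    Cal black
    Ivy gray
      Ivy→Cal: Cal black — skip
    Ivy black
  Hana black
  Nia gray
    Dee gray
      Gus gray
        Gus→Cal: Cal black — skip
        Jon gray
          Eli gray
          Eli black
          Jon→Cal: Cal black — skip
        Jon black
      Gus black
      Lia gray
        Lia→Gus: Gus black — skip
      Lia black
      Dee→Jon: Jon black — skip
    Dee black
    Omar gray
      Omar→Lia: Lia black — skip
      Kai gray
        Fay gray
          Fay→Omar: Omar is gray → back edge
First back edge: Fay → Omar.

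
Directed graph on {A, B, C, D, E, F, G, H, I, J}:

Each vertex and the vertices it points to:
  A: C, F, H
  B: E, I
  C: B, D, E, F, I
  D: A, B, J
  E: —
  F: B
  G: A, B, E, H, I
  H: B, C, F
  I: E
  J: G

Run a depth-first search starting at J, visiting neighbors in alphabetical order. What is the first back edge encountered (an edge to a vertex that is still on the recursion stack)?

D->A

DFS from J (visiting neighbors in alphabetical order); mark gray on enter, black on exit:
J gray
  G gray
    A gray
      C gray
        B gray
          E gray
          E black
          I gray
            I→E: E black — skip
          I black
        B black
        D gray
          D→A: A is gray → back edge
First back edge: D → A.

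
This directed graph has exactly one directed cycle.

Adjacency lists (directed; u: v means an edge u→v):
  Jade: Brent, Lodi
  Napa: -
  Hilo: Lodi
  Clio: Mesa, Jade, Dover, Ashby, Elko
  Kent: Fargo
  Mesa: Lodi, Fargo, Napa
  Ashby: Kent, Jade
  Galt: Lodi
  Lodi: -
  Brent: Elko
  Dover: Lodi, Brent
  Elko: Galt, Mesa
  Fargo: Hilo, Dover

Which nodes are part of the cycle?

DFS with gray/black marking from Elko:
Elko gray
  Galt gray
    Lodi gray
    Lodi black
  Galt black
  Mesa gray
    Mesa→Lodi: Lodi black — skip
    Fargo gray
      Hilo gray
        Hilo→Lodi: Lodi black — skip
      Hilo black
      Dover gray
        Dover→Lodi: Lodi black — skip
        Brent gray
          Brent→Elko: Elko is gray → back edge
Back edge closes the cycle Elko → Mesa → Fargo → Dover → Brent → Elko; its vertices are {Elko, Mesa, Brent, Dover, Fargo}.

Elko, Mesa, Brent, Dover, Fargo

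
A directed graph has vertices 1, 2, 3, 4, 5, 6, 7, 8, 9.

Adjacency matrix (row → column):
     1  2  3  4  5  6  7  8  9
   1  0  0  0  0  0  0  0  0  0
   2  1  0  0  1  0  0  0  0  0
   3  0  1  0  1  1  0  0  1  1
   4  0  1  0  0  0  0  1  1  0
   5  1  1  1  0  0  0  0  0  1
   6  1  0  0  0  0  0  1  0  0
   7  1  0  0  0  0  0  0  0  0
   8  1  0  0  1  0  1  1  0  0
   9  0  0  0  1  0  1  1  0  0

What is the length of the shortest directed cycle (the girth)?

2

For each vertex v, BFS finds the shortest path from v back to v.
The shortest such closed walk is 3 → 5 → 3, length 2.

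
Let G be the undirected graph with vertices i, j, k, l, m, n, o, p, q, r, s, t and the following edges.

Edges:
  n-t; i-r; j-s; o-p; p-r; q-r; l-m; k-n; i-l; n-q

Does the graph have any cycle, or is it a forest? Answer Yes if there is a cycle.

No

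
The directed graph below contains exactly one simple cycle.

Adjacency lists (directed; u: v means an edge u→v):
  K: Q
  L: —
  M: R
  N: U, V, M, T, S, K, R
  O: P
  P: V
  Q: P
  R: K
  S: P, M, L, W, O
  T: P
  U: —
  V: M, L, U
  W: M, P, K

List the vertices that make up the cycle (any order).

DFS with gray/black marking from V:
V gray
  M gray
    R gray
      K gray
        Q gray
          P gray
            P→V: V is gray → back edge
Back edge closes the cycle V → M → R → K → Q → P → V; its vertices are {K, M, P, Q, R, V}.

K, M, P, Q, R, V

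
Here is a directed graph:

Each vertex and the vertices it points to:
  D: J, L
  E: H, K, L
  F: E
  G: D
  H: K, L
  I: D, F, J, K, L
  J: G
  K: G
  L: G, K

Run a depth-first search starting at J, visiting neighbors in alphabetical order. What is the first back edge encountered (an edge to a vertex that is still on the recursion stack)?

D->J

DFS from J (visiting neighbors in alphabetical order); mark gray on enter, black on exit:
J gray
  G gray
    D gray
      D→J: J is gray → back edge
First back edge: D → J.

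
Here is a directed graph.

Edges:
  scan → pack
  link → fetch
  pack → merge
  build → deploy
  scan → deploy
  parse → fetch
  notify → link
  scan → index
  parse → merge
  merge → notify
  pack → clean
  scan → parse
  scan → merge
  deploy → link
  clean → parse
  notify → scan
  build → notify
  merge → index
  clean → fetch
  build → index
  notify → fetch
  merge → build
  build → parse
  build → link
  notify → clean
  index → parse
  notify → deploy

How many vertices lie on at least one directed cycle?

8

A vertex is on a directed cycle iff it belongs to a strongly connected component of size ≥ 2 (or has a self-loop).
The vertices on cycles are {pack, scan, build, clean, index, merge, parse, notify} — 8 in total.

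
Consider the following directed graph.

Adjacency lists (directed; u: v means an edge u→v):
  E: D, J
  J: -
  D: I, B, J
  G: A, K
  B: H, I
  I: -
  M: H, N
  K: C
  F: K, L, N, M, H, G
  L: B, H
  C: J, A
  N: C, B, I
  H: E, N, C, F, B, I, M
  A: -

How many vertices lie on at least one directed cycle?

A vertex is on a directed cycle iff it belongs to a strongly connected component of size ≥ 2 (or has a self-loop).
The vertices on cycles are {B, D, E, F, H, L, M, N} — 8 in total.

8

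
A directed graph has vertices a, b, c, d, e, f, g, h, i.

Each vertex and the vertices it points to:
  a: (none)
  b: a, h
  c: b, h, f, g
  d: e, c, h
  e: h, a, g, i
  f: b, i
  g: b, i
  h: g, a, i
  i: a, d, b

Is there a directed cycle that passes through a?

No

a lies on a cycle iff there is a path from a back to itself.
Exploring from a, it never reaches itself; equivalently, its strongly connected component is a singleton.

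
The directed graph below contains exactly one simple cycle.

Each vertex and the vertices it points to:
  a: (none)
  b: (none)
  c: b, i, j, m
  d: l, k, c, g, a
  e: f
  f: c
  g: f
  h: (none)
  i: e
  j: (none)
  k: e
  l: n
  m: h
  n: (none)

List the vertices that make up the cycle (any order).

c, e, f, i

DFS with gray/black marking from c:
c gray
  b gray
  b black
  i gray
    e gray
      f gray
        f→c: c is gray → back edge
Back edge closes the cycle c → i → e → f → c; its vertices are {c, e, f, i}.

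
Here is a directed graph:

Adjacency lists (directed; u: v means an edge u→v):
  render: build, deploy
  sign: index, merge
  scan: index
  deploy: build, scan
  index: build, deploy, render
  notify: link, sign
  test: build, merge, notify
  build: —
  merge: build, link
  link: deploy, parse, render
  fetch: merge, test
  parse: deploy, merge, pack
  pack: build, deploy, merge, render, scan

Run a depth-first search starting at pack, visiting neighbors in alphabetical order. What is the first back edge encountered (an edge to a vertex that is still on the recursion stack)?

DFS from pack (visiting neighbors in alphabetical order); mark gray on enter, black on exit:
pack gray
  build gray
  build black
  deploy gray
    deploy→build: build black — skip
    scan gray
      index gray
        index→build: build black — skip
        index→deploy: deploy is gray → back edge
First back edge: index → deploy.

index→deploy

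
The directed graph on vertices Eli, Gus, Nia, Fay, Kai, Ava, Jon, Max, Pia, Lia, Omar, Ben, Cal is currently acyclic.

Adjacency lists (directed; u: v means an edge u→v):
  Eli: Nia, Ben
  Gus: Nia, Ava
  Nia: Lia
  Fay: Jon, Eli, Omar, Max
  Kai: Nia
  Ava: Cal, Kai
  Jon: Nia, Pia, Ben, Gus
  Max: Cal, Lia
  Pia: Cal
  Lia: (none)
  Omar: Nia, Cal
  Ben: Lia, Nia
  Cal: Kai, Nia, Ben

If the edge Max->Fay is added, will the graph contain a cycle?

Adding Max→Fay creates a cycle iff Fay can already reach Max.
Path from Fay: Fay → Max.
So Fay → … → Max → Fay is a cycle.

Yes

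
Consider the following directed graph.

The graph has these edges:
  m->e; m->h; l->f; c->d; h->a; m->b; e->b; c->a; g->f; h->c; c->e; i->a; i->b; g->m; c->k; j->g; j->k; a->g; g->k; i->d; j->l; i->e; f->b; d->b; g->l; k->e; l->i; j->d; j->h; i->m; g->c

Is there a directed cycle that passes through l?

Yes

l is on a cycle iff l can reach itself via ≥1 edge.
l → i → a → g → l — yes.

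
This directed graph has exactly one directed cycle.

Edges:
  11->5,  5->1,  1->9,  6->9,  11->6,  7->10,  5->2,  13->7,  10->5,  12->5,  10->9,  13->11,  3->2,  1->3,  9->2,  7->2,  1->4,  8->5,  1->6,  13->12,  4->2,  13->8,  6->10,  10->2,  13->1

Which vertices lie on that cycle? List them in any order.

1, 5, 6, 10

DFS with gray/black marking from 1:
1 gray
  4 gray
    2 gray
    2 black
  4 black
  9 gray
    9→2: 2 black — skip
  9 black
  3 gray
    3→2: 2 black — skip
  3 black
  6 gray
    6→9: 9 black — skip
    10 gray
      10→2: 2 black — skip
      5 gray
        5→2: 2 black — skip
        5→1: 1 is gray → back edge
Back edge closes the cycle 1 → 6 → 10 → 5 → 1; its vertices are {1, 5, 6, 10}.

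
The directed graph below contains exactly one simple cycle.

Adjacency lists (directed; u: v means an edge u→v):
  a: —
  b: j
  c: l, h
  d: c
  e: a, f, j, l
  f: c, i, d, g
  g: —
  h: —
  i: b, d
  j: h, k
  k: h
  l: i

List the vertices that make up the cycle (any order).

c, d, i, l

DFS with gray/black marking from l:
l gray
  i gray
    b gray
      j gray
        h gray
        h black
        k gray
          k→h: h black — skip
        k black
      j black
    b black
    d gray
      c gray
        c→l: l is gray → back edge
Back edge closes the cycle l → i → d → c → l; its vertices are {c, d, i, l}.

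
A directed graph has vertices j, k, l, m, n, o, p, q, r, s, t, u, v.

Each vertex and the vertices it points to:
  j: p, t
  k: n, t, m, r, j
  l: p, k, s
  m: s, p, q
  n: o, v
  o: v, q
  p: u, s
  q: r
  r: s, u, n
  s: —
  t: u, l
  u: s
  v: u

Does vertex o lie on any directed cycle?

o is on a cycle iff o can reach itself via ≥1 edge.
o → q → r → n → o — yes.

Yes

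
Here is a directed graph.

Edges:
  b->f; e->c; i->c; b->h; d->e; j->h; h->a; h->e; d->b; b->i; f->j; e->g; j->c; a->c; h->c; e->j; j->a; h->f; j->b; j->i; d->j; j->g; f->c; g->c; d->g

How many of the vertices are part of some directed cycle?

5

A vertex is on a directed cycle iff it belongs to a strongly connected component of size ≥ 2 (or has a self-loop).
The vertices on cycles are {b, e, f, h, j} — 5 in total.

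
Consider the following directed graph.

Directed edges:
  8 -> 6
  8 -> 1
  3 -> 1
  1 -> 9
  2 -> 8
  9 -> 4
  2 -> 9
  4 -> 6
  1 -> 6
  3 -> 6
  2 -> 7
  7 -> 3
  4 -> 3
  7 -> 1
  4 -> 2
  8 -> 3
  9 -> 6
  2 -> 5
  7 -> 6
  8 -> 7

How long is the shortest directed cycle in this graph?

For each vertex v, BFS finds the shortest path from v back to v.
The shortest such closed walk is 2 → 9 → 4 → 2, length 3.

3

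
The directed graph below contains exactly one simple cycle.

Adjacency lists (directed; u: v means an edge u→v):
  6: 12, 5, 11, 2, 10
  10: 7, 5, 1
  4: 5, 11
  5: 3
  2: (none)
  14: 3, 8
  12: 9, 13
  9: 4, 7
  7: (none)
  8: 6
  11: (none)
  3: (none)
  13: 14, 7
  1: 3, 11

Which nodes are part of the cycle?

6, 8, 12, 13, 14

DFS with gray/black marking from 8:
8 gray
  6 gray
    12 gray
      9 gray
        4 gray
          5 gray
            3 gray
            3 black
          5 black
          11 gray
          11 black
        4 black
        7 gray
        7 black
      9 black
      13 gray
        14 gray
          14→3: 3 black — skip
          14→8: 8 is gray → back edge
Back edge closes the cycle 8 → 6 → 12 → 13 → 14 → 8; its vertices are {6, 8, 12, 13, 14}.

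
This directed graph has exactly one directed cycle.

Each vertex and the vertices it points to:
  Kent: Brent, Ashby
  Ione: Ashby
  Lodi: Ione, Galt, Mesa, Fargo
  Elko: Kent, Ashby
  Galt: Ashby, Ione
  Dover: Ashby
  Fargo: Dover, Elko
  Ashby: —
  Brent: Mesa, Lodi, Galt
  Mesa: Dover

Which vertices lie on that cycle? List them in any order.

Elko, Kent, Lodi, Brent, Fargo

DFS with gray/black marking from Brent:
Brent gray
  Mesa gray
    Dover gray
      Ashby gray
      Ashby black
    Dover black
  Mesa black
  Lodi gray
    Ione gray
      Ione→Ashby: Ashby black — skip
    Ione black
    Galt gray
      Galt→Ashby: Ashby black — skip
      Galt→Ione: Ione black — skip
    Galt black
    Lodi→Mesa: Mesa black — skip
    Fargo gray
      Fargo→Dover: Dover black — skip
      Elko gray
        Kent gray
          Kent→Brent: Brent is gray → back edge
Back edge closes the cycle Brent → Lodi → Fargo → Elko → Kent → Brent; its vertices are {Elko, Kent, Lodi, Brent, Fargo}.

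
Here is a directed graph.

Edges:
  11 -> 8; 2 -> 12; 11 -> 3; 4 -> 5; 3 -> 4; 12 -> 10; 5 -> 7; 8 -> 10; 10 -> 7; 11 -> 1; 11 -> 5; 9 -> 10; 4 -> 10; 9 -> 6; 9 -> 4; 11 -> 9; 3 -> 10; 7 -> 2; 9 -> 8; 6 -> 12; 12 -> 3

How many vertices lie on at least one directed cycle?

A vertex is on a directed cycle iff it belongs to a strongly connected component of size ≥ 2 (or has a self-loop).
The vertices on cycles are {2, 3, 4, 5, 7, 10, 12} — 7 in total.

7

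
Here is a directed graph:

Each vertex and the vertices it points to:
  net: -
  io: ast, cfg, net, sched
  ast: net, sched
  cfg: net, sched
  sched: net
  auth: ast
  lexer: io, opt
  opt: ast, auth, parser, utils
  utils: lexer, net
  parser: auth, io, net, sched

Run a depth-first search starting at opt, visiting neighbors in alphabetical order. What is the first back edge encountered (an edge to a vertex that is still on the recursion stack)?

DFS from opt (visiting neighbors in alphabetical order); mark gray on enter, black on exit:
opt gray
  ast gray
    net gray
    net black
    sched gray
      sched→net: net black — skip
    sched black
  ast black
  auth gray
    auth→ast: ast black — skip
  auth black
  parser gray
    parser→auth: auth black — skip
    io gray
      io→ast: ast black — skip
      cfg gray
        cfg→net: net black — skip
        cfg→sched: sched black — skip
      cfg black
      io→net: net black — skip
      io→sched: sched black — skip
    io black
    parser→net: net black — skip
    parser→sched: sched black — skip
  parser black
  utils gray
    lexer gray
      lexer→io: io black — skip
      lexer→opt: opt is gray → back edge
First back edge: lexer → opt.

lexer→opt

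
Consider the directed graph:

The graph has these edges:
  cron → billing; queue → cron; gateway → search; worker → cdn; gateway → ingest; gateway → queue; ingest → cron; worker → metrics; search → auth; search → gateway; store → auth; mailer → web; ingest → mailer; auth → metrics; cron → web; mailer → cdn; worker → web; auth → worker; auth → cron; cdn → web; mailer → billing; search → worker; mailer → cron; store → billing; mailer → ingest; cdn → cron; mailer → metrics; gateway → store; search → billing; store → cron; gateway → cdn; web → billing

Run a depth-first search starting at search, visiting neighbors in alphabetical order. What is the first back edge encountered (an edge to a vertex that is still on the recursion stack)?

mailer->ingest

DFS from search (visiting neighbors in alphabetical order); mark gray on enter, black on exit:
search gray
  auth gray
    cron gray
      billing gray
      billing black
      web gray
        web→billing: billing black — skip
      web black
    cron black
    metrics gray
    metrics black
    worker gray
      cdn gray
        cdn→cron: cron black — skip
        cdn→web: web black — skip
      cdn black
      worker→metrics: metrics black — skip
      worker→web: web black — skip
    worker black
  auth black
  search→billing: billing black — skip
  gateway gray
    gateway→cdn: cdn black — skip
    ingest gray
      ingest→cron: cron black — skip
      mailer gray
        mailer→billing: billing black — skip
        mailer→cdn: cdn black — skip
        mailer→cron: cron black — skip
        mailer→ingest: ingest is gray → back edge
First back edge: mailer → ingest.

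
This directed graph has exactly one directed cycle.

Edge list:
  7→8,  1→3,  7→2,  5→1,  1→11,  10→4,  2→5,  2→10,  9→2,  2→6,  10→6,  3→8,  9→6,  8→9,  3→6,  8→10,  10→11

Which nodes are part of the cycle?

DFS with gray/black marking from 8:
8 gray
  9 gray
    2 gray
      6 gray
      6 black
      5 gray
        1 gray
          11 gray
          11 black
          3 gray
            3→8: 8 is gray → back edge
Back edge closes the cycle 8 → 9 → 2 → 5 → 1 → 3 → 8; its vertices are {1, 2, 3, 5, 8, 9}.

1, 2, 3, 5, 8, 9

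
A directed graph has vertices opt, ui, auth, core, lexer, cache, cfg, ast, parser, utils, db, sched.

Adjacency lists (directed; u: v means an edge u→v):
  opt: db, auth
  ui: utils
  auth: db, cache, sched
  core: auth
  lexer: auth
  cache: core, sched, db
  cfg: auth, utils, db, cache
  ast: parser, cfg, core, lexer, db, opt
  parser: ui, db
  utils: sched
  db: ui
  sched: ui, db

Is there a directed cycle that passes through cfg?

No

cfg lies on a cycle iff there is a path from cfg back to itself.
Exploring from cfg, it never reaches itself; equivalently, its strongly connected component is a singleton.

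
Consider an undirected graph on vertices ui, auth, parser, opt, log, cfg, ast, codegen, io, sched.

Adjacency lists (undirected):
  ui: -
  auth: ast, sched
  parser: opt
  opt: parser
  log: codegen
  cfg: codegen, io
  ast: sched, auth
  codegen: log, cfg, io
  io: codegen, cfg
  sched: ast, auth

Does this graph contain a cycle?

DFS, tracking each vertex's parent; an edge to a visited non-parent vertex closes a cycle.
Start from parser:
visit parser (parent –)
  visit opt (parent parser)
    opt–parser: parent, skip
visit ui (parent –)
visit auth (parent –)
  visit ast (parent auth)
    visit sched (parent ast)
      sched–ast: parent, skip
      sched–auth: auth visited and ≠ parent → cycle
Cycle: auth – ast – sched – auth.

Yes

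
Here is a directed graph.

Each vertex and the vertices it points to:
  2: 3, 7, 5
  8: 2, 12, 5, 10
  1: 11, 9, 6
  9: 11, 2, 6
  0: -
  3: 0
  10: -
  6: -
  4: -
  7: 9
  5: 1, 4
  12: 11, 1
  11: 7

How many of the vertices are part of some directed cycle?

A vertex is on a directed cycle iff it belongs to a strongly connected component of size ≥ 2 (or has a self-loop).
The vertices on cycles are {1, 2, 5, 7, 9, 11} — 6 in total.

6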